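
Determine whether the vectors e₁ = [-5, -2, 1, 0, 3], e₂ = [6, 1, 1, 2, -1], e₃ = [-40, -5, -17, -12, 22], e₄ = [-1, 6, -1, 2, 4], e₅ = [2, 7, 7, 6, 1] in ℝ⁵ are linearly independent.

Row-reduce the matrix whose columns are e₁, e₂, e₃, e₄, e₅.
The reduction yields 4 nonzero rows, so the rank is 4.
Since rank 4 < 5, the set is linearly dependent.
Indeed 3e₁ - 3e₂ - e₃ + 3e₄ - 2e₅ = 0.

linearly dependent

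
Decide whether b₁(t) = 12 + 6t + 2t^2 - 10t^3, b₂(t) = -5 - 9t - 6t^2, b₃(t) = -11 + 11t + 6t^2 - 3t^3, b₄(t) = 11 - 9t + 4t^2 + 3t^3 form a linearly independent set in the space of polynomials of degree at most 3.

Take coordinates with respect to the standard basis {1, t, …, t^3}.
Place the vectors as rows of a 4×4 matrix and reduce to echelon form.
The reduction yields 4 nonzero rows, so the rank is 4.
Since rank = 4 (the number of vectors), the set is linearly independent.

linearly independent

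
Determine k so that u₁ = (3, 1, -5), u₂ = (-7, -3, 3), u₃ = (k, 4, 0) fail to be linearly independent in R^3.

k = 26/3

The set is linearly dependent precisely when det[u₁; u₂; u₃] = 0.
Cofactor expansion gives det = 104 - 12*k.
Solving 104 - 12*k = 0 yields k = 26/3.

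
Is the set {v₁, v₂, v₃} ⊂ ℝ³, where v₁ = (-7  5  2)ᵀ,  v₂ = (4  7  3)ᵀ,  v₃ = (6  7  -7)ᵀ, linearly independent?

linearly independent

The matrix [v₁|v₂|v₃] has determinant 692.
A nonzero determinant means the columns are linearly independent.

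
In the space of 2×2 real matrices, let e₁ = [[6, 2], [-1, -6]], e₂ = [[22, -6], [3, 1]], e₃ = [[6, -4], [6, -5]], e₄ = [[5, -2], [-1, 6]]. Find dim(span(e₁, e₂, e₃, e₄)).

dim = 3

Represent each element by its coordinate vector in ℝ⁴.
Apply Gaussian elimination to the matrix whose rows are e₁, e₂, e₃, e₄.
Reduction leaves 3 leading entries, giving rank 3.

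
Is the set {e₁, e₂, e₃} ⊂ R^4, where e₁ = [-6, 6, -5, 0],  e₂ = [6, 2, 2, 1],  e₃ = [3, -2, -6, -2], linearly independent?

linearly independent

Row-reduce the matrix whose columns are e₁, e₂, e₃.
The reduction yields 3 nonzero rows, so the rank is 3.
Since rank = 3 (the number of vectors), the set is linearly independent.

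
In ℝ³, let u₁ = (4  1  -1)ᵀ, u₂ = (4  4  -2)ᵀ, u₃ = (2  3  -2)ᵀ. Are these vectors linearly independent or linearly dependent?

linearly independent

The matrix [u₁|u₂|u₃] has determinant -8.
A nonzero determinant means the columns are linearly independent.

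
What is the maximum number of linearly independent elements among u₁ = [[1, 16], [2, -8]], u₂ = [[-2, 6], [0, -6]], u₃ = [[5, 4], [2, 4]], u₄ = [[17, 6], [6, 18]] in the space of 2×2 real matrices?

Use coordinates relative to {E₁₁, E₁₂, E₂₁, E₂₂}.
Apply Gaussian elimination to the matrix whose rows are u₁, u₂, u₃, u₄.
The echelon form has 2 nonzero rows, so the rank is 2.

2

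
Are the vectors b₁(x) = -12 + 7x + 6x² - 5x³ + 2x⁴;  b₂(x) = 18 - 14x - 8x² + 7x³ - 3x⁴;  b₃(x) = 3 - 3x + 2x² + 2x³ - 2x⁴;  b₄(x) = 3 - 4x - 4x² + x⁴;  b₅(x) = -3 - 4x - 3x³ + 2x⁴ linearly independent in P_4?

Take coordinates with respect to the standard basis {1, x, …, x⁴}.
The matrix [b₁|b₂|b₃|b₄|b₅] has determinant 0.
A zero determinant means the columns are linearly dependent.

linearly dependent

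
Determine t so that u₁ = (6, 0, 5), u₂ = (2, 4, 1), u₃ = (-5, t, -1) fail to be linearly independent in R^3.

The vectors are dependent exactly when the determinant of the matrix with rows u₁, u₂, u₃ vanishes.
Expanding, det = 4*t + 76.
This vanishes exactly when t = -19.

t = -19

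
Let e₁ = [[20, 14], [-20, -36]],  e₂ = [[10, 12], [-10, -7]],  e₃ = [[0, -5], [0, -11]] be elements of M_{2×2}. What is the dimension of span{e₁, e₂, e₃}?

2

Represent each element by its coordinate vector in ℝ⁴.
Put the 4×3 matrix [e₁|e₂|e₃] into echelon form.
Exactly 2 pivots survive; hence the rank is 2.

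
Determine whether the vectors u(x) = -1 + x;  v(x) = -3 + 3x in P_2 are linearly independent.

linearly dependent

Write each element as a coordinate vector in ℝ³ using {1, x, x²}.
Place the vectors as rows of a 2×3 matrix and reduce to echelon form.
The reduction yields 1 nonzero row, so the rank is 1.
Since rank 1 < 2, the set is linearly dependent.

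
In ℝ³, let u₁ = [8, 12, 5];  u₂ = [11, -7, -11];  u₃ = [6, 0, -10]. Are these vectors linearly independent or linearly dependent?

linearly independent

Place the vectors as rows of a 3×3 matrix and reduce to echelon form.
The reduction yields 3 nonzero rows, so the rank is 3.
Since rank = 3 (the number of vectors), the set is linearly independent.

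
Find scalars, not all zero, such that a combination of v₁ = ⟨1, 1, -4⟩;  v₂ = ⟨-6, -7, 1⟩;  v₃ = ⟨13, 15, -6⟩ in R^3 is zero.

v₁ - 2v₂ - v₃ = 0

Solve the homogeneous system with v₁, v₂, v₃ as columns by row-reducing the coefficient matrix.
A generator of the null space is (1, -2, -1).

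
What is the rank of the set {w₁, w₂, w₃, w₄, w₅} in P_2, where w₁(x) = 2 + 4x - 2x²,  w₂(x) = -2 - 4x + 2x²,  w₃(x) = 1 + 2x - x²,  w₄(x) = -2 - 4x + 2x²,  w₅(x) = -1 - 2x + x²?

1

Pass to coordinate vectors with respect to the basis {1, x, x²}.
Row-reduce the 5×3 matrix with these as rows.
Exactly 1 pivot survives; hence the rank is 1.
(With 5 elements in a 3-dimensional space the rank is at most 3.)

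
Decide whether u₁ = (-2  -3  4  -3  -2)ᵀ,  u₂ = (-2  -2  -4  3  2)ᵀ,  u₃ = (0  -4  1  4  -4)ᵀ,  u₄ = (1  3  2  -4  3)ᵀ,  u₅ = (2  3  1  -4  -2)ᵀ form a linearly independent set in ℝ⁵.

linearly independent

Row-reduce the matrix whose columns are u₁, u₂, u₃, u₄, u₅.
The reduction yields 5 nonzero rows, so the rank is 5.
Since rank = 5 (the number of vectors), the set is linearly independent.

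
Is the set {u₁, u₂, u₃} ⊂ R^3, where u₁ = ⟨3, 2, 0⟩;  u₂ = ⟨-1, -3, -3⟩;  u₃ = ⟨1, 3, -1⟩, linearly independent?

linearly independent

The matrix [u₁|u₂|u₃] has determinant 28.
A nonzero determinant means the columns are linearly independent.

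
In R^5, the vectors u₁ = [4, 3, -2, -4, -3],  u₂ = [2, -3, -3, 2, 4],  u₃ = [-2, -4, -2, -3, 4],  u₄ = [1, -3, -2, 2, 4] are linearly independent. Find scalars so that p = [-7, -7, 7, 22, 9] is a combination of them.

Solve the system with u₁, u₂, u₃, u₄ as columns and p as the right-hand side.
The system has the unique solution (α₁, …, α₄) = (-3, -1, -2, 3).

p = -3u₁ - u₂ - 2u₃ + 3u₄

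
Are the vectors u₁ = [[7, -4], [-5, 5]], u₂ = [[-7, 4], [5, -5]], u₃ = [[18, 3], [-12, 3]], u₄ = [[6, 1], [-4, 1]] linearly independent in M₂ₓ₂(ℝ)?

linearly dependent

Write each element as a coordinate vector in ℝ⁴ using {E₁₁, E₁₂, E₂₁, E₂₂}.
Form the 4×4 matrix with these as columns; its determinant is 0.
A zero determinant means the columns are linearly dependent.
Indeed u₁ + u₂ = 0.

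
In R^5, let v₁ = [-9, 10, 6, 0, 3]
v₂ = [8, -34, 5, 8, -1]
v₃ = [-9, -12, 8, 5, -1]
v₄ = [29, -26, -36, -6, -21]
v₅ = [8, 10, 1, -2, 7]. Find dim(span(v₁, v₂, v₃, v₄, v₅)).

dim = 3

Row-reduce the 5×5 matrix with these as rows.
The echelon form has 3 nonzero rows, so the rank is 3.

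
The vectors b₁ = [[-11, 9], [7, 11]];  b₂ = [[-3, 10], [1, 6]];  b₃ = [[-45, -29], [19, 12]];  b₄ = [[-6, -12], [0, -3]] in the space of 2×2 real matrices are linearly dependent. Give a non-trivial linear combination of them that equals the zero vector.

3b₁ - 2b₂ - b₃ + 3b₄ = 0

Pass to coordinate vectors relative to the basis {E₁₁, E₁₂, E₂₁, E₂₂}.
Set up α₁b₁ + … + α₄b₄ = 0 and solve the homogeneous system.
The free variable yields coefficients (3, -2, -1, 3) (any nonzero multiple also works).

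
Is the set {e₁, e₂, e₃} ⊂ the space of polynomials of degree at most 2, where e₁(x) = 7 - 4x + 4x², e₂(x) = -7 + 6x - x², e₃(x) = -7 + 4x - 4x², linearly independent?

linearly dependent

Take coordinates with respect to the standard basis {1, x, x²}.
The matrix [e₁|e₂|e₃] has determinant 0.
A zero determinant means the columns are linearly dependent.
Indeed e₁ + e₃ = 0.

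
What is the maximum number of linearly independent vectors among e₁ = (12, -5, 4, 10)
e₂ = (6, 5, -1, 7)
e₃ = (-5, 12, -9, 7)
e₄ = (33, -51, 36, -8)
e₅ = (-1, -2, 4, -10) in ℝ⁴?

Row-reduce the 5×4 matrix with these as rows.
The echelon form has 3 nonzero rows, so the rank is 3.
(With 5 elements in a 4-dimensional space the rank is at most 4.)

3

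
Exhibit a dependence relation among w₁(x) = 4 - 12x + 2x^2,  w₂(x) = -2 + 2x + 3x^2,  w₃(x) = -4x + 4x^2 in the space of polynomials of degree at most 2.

Pass to coordinate vectors relative to the basis {1, x, x^2}.
Row-reduce the matrix with w₁, w₂, w₃ as columns; the null space gives the coefficients.
A generator of the null space is (1, 2, -2).

w₁ + 2w₂ - 2w₃ = 0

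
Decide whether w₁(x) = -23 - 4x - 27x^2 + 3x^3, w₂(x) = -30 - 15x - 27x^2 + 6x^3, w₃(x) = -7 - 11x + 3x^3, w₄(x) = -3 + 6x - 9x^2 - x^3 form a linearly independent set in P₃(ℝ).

linearly dependent

Take coordinates with respect to the standard basis {1, x, …, x^3}.
The matrix [w₁|w₂|w₃|w₄] has determinant 0.
A zero determinant means the columns are linearly dependent.
Indeed w₁ - w₂ + w₃ = 0.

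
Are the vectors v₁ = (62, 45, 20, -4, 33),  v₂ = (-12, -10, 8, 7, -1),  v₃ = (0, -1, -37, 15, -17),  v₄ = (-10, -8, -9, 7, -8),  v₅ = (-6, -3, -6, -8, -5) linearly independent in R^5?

Form the 5×5 matrix with these as columns; its determinant is 0.
A zero determinant means the columns are linearly dependent.

linearly dependent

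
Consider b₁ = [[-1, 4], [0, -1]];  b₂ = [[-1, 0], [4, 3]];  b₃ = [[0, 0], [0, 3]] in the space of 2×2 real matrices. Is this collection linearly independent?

linearly independent

Write each element as a coordinate vector in ℝ⁴ using {E₁₁, E₁₂, E₂₁, E₂₂}.
Row-reduce the matrix whose columns are b₁, b₂, b₃.
The reduction yields 3 nonzero rows, so the rank is 3.
Since rank = 3 (the number of vectors), the set is linearly independent.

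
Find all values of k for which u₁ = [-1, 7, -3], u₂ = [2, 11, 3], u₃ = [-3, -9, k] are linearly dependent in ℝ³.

k = -27/5

Dependence holds iff the 3×3 matrix [u₁ u₂ u₃] is singular.
Expanding, det = -25*k - 135.
Setting this to zero gives k = -27/5.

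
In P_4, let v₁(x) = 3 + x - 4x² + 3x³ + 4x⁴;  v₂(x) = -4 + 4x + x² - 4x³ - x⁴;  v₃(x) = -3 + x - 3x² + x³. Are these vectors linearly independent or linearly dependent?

Take coordinates with respect to the standard basis {1, x, …, x⁴}.
Place the vectors as rows of a 3×5 matrix and reduce to echelon form.
The reduction yields 3 nonzero rows, so the rank is 3.
Since rank = 3 (the number of vectors), the set is linearly independent.

linearly independent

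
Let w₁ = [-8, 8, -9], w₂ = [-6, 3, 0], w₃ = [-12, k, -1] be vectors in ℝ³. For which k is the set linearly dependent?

The vectors are dependent exactly when the determinant of the matrix with rows w₁, w₂, w₃ vanishes.
Expanding, det = 54*k - 348.
Solving 54*k - 348 = 0 yields k = 58/9.

k = 58/9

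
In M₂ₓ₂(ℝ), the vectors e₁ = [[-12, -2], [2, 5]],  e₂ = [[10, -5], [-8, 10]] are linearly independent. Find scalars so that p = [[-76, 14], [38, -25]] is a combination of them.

p = 3e₁ - 4e₂

Take coordinate vectors relative to {E₁₁, E₁₂, E₂₁, E₂₂}.
Write p = c₁e₁ + c₂e₂ and equate components.
Row-reducing the augmented matrix gives the unique coefficients (c₁, c₂) = (3, -4).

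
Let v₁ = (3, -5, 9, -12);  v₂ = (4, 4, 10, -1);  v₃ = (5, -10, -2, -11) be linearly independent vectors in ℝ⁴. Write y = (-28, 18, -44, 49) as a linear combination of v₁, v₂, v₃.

y = -2v₁ - 3v₂ - 2v₃

Solve the system with v₁, v₂, v₃ as columns and y as the right-hand side.
The system has the unique solution (α₁, α₂, α₃) = (-2, -3, -2).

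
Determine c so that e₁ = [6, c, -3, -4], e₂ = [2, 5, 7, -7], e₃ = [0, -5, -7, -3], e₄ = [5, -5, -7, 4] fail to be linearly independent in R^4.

c = -15/7

Dependence holds iff the 4×4 matrix [e₁ e₂ e₃ e₄] is singular.
The determinant works out to 448*c + 960.
This vanishes exactly when c = -15/7.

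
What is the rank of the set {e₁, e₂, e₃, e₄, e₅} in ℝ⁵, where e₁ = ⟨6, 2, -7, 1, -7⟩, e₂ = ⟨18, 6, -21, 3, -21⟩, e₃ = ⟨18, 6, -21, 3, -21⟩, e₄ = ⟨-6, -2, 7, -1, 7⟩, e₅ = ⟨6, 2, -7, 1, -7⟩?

rank 1

Row-reduce the 5×5 matrix with these as rows.
There is 1 pivot column, so rank = 1.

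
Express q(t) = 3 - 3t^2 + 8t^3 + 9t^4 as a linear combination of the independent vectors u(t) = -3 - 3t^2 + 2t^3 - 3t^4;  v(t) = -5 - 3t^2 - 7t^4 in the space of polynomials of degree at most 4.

Take coordinate vectors relative to {1, t, …, t^4}.
Solve the system with u, v as columns and q as the right-hand side.
Row-reducing the augmented matrix gives the unique coefficients (a₁, a₂) = (4, -3).

q = 4u - 3v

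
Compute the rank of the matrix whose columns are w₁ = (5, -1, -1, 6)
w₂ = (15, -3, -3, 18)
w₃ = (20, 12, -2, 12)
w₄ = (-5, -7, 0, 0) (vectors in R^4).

Form the matrix with w₁, w₂, w₃, w₄ as columns and reduce.
Exactly 2 pivots survive; hence the rank is 2.

rank 2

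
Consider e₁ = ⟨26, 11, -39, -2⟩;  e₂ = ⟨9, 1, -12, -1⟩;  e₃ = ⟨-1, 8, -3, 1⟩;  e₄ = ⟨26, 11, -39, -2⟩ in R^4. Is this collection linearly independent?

linearly dependent

Form the 4×4 matrix with these as columns; its determinant is 0.
A zero determinant means the columns are linearly dependent.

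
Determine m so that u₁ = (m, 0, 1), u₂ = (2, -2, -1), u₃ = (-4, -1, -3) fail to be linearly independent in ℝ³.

Dependence holds iff the 3×3 matrix [u₁ u₂ u₃] is singular.
The determinant works out to 5*m - 10.
Setting this to zero gives m = 2.

m = 2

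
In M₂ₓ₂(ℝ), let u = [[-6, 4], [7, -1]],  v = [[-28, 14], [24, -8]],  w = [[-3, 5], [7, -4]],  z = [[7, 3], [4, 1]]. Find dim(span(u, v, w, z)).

Represent each element by its coordinate vector in ℝ⁴.
Row-reduce the 4×4 matrix with these as rows.
Reduction leaves 3 leading entries, giving rank 3.

dim = 3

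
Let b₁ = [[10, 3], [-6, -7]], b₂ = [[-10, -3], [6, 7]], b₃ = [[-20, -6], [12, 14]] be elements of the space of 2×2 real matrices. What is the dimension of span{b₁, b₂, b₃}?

Pass to coordinate vectors with respect to the basis {E₁₁, E₁₂, E₂₁, E₂₂}.
Put the 4×3 matrix [b₁|b₂|b₃] into echelon form.
The echelon form has 1 nonzero row, so the rank is 1.

1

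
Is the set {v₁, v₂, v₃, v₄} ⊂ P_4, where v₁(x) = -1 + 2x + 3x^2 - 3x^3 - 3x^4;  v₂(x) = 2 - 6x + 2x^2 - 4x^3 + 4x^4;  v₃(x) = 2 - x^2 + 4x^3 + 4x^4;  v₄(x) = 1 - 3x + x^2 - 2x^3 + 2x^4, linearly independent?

linearly dependent

Take coordinates with respect to the standard basis {1, x, …, x^4}.
One vector is a scalar multiple of another, so the set is dependent.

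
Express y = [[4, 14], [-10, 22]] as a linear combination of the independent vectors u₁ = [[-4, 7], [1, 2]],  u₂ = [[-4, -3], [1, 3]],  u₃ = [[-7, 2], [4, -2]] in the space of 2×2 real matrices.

Identify each element with its coordinate vector in ℝ⁴ via {E₁₁, E₁₂, E₂₁, E₂₂}.
Set up the augmented matrix [u₁ | u₂ | u₃ | y] and row-reduce.
Back-substitution yields (α₁, α₂, α₃) = (4, 2, -4).

y = 4u₁ + 2u₂ - 4u₃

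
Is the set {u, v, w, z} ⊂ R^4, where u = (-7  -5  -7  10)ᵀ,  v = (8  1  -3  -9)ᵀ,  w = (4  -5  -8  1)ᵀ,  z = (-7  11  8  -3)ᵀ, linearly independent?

Form the 4×4 matrix with these as columns; its determinant is 971.
A nonzero determinant means the columns are linearly independent.

linearly independent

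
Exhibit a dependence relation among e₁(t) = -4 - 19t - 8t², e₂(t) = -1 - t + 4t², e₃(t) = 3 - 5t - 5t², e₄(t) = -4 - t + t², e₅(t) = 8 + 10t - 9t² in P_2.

e₁ - e₂ - 3e₃ - 3e₄ = 0

Take coordinates with respect to {1, t, t²}.
Write the vectors as columns of a matrix and find a nonzero vector in its null space.
A generator of the null space is (1, -1, -3, -3, 0).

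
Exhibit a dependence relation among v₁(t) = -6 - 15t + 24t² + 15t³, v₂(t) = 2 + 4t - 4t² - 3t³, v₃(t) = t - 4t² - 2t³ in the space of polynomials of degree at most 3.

v₁ + 3v₂ + 3v₃ = 0

Write each element as a vector in ℝ⁴ using {1, t, …, t³}.
Set up α₁v₁ + … + α₃v₃ = 0 and solve the homogeneous system.
One solution (up to scaling) is (1, 3, 3).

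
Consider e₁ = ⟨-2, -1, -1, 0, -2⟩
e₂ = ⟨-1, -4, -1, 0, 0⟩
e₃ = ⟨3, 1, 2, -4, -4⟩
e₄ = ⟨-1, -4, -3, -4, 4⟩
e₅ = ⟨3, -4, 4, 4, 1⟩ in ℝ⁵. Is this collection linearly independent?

Place the vectors as rows of a 5×5 matrix and reduce to echelon form.
The reduction yields 5 nonzero rows, so the rank is 5.
Since rank = 5 (the number of vectors), the set is linearly independent.

linearly independent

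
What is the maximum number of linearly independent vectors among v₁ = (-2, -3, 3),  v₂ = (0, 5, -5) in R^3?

Put the 3×2 matrix [v₁|v₂] into echelon form.
The echelon form has 2 nonzero rows, so the rank is 2.

2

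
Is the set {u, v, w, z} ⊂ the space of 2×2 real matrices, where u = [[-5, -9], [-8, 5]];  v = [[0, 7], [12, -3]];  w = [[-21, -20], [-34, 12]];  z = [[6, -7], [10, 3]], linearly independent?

linearly dependent

Write each element as a coordinate vector in ℝ⁴ using {E₁₁, E₁₂, E₂₁, E₂₂}.
Form the 4×4 matrix with these as columns; its determinant is 0.
A zero determinant means the columns are linearly dependent.
Indeed 3u - w - z = 0.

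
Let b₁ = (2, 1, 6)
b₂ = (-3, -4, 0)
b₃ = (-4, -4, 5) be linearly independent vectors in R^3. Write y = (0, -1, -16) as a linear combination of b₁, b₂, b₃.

Solve the system with b₁, b₂, b₃ as columns and y as the right-hand side.
The system has the unique solution (c₁, c₂, c₃) = (-1, 2, -2).

y = -b₁ + 2b₂ - 2b₃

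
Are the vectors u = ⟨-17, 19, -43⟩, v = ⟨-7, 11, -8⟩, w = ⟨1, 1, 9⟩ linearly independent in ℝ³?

linearly dependent

Form the 3×3 matrix with these as columns; its determinant is 0.
A zero determinant means the columns are linearly dependent.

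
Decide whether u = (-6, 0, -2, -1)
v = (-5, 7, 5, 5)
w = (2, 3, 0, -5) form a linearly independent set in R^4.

Row-reduce the matrix whose columns are u, v, w.
The reduction yields 3 nonzero rows, so the rank is 3.
Since rank = 3 (the number of vectors), the set is linearly independent.

linearly independent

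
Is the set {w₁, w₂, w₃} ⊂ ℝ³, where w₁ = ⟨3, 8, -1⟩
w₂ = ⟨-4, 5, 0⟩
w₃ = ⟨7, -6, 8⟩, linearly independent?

linearly independent

Place the vectors as rows of a 3×3 matrix and reduce to echelon form.
The reduction yields 3 nonzero rows, so the rank is 3.
Since rank = 3 (the number of vectors), the set is linearly independent.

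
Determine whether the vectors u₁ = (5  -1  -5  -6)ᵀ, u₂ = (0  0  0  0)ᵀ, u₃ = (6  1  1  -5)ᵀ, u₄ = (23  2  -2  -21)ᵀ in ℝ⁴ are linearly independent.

One of the vectors is the zero vector, so the set is linearly dependent.

linearly dependent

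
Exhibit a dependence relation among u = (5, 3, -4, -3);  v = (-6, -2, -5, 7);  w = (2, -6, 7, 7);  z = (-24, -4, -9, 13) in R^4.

Write the vectors as columns of a matrix and find a nonzero vector in its null space.
The free variable yields coefficients (2, -2, 1, 1) (any nonzero multiple also works).

2u - 2v + w + z = 0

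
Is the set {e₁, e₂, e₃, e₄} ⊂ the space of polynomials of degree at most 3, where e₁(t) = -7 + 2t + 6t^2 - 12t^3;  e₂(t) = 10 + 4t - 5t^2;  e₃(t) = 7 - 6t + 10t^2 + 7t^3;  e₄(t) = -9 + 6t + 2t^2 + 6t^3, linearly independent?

linearly independent

Write each element as a coordinate vector in ℝ⁴ using {1, t, …, t^3}.
Row-reduce the matrix whose columns are e₁, e₂, e₃, e₄.
The reduction yields 4 nonzero rows, so the rank is 4.
Since rank = 4 (the number of vectors), the set is linearly independent.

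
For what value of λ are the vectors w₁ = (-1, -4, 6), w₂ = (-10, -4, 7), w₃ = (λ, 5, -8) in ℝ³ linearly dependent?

λ = 23/4

Place the vectors as rows of a 3×3 matrix; dependence ⇔ determinant zero.
Expanding, det = 23 - 4*λ.
Solving 23 - 4*λ = 0 yields λ = 23/4.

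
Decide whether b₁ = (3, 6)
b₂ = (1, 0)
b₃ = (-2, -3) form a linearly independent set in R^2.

There are 3 vectors in a 2-dimensional space, so they cannot be linearly independent.

linearly dependent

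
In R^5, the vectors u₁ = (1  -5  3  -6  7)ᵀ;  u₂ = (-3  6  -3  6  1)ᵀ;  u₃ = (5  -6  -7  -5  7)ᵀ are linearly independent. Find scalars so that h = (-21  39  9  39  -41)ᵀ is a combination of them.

h = -3u₁ + u₂ - 3u₃

Solve the system with u₁, u₂, u₃ as columns and h as the right-hand side.
Row-reducing the augmented matrix gives the unique coefficients (α₁, α₂, α₃) = (-3, 1, -3).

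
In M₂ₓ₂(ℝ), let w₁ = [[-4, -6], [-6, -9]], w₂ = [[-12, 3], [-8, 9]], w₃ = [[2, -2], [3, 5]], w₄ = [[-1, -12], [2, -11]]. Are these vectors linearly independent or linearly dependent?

linearly independent

Take coordinates with respect to the standard basis {E₁₁, E₁₂, E₂₁, E₂₂}.
The matrix [w₁|w₂|w₃|w₄] has determinant 4627.
A nonzero determinant means the columns are linearly independent.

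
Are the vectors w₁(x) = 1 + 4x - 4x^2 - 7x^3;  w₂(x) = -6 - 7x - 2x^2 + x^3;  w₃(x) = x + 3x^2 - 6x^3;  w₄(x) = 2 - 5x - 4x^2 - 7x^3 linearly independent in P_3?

Write each element as a coordinate vector in ℝ⁴ using {1, x, …, x^3}.
Form the 4×4 matrix with these as columns; its determinant is -2844.
A nonzero determinant means the columns are linearly independent.

linearly independent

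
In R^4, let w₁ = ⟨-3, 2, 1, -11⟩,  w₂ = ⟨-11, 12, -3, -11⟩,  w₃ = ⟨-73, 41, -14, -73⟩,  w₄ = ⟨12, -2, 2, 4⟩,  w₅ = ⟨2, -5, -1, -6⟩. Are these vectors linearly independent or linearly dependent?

There are 5 vectors in a 4-dimensional space, so they cannot be linearly independent.

linearly dependent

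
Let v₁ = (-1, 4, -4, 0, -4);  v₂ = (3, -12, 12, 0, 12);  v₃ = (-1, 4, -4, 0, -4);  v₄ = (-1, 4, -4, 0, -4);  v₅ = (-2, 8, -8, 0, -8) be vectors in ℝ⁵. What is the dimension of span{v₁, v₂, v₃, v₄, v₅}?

1

Put the 5×5 matrix [v₁|v₂|v₃|v₄|v₅] into echelon form.
Reduction leaves 1 leading entry, giving rank 1.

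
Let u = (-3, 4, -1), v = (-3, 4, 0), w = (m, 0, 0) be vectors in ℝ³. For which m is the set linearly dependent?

Dependence holds iff the 3×3 matrix [u v w] is singular.
The determinant works out to 4*m.
Setting this to zero gives m = 0.

m = 0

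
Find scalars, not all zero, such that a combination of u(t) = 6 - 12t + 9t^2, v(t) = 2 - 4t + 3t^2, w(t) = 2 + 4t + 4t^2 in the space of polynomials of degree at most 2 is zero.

Write each element as a vector in ℝ³ using {1, t, t^2}.
Set up α₁u + … + α₃w = 0 and solve the homogeneous system.
A generator of the null space is (1, -3, 0).

u - 3v = 0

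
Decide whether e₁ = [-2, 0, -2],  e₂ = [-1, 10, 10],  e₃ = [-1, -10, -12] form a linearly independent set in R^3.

Row-reduce the matrix whose columns are e₁, e₂, e₃.
The reduction yields 2 nonzero rows, so the rank is 2.
Since rank 2 < 3, the set is linearly dependent.
Indeed e₁ - e₂ - e₃ = 0.

linearly dependent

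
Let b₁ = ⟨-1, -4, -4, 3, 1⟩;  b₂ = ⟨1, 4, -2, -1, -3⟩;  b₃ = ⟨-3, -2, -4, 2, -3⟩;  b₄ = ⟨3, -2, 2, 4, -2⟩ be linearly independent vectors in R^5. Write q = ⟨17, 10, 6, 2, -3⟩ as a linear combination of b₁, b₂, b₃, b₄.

Write q = α₁b₁ + … + α₄b₄ and equate components.
The system has the unique solution (α₁, …, α₄) = (1, 3, -3, 2).

q = b₁ + 3b₂ - 3b₃ + 2b₄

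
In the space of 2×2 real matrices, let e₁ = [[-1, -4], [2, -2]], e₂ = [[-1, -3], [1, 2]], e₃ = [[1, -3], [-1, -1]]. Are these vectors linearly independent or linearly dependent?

Take coordinates with respect to the standard basis {E₁₁, E₁₂, E₂₁, E₂₂}.
Row-reduce the matrix whose columns are e₁, e₂, e₃.
The reduction yields 3 nonzero rows, so the rank is 3.
Since rank = 3 (the number of vectors), the set is linearly independent.

linearly independent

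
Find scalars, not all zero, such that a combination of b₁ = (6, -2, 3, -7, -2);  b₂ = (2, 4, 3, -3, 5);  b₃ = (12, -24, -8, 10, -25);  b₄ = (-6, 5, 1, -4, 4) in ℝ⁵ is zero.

b₁ - 3b₂ - b₃ - 2b₄ = 0

Write the vectors as columns of a matrix and find a nonzero vector in its null space.
A generator of the null space is (1, -3, -1, -2).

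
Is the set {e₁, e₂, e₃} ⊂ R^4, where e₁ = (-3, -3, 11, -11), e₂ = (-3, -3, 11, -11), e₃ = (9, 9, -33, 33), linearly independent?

Row-reduce the matrix whose columns are e₁, e₂, e₃.
The reduction yields 1 nonzero row, so the rank is 1.
Since rank 1 < 3, the set is linearly dependent.
Indeed e₁ - e₂ = 0.

linearly dependent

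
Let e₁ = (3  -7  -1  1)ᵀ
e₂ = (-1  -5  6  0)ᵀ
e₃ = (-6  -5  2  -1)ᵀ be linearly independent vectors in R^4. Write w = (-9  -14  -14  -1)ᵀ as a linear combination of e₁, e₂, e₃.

Solve the system with e₁, e₂, e₃ as columns and w as the right-hand side.
Row-reducing the augmented matrix gives the unique coefficients (c₁, c₂, c₃) = (2, -3, 3).

w = 2e₁ - 3e₂ + 3e₃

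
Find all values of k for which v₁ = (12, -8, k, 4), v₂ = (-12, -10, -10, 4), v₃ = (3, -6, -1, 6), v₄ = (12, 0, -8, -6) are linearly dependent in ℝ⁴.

The vectors are dependent exactly when the determinant of the matrix with rows v₁, v₂, v₃, v₄ vanishes.
Expanding, det = -1044*k - 6960.
This vanishes exactly when k = -20/3.

k = -20/3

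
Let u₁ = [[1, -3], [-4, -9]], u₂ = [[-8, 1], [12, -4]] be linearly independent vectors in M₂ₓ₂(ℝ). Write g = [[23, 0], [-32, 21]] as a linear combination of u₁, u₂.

Identify each element with its coordinate vector in ℝ⁴ via {E₁₁, E₁₂, E₂₁, E₂₂}.
Set up the augmented matrix [u₁ | u₂ | g] and row-reduce.
The system has the unique solution (α₁, α₂) = (-1, -3).

g = -u₁ - 3u₂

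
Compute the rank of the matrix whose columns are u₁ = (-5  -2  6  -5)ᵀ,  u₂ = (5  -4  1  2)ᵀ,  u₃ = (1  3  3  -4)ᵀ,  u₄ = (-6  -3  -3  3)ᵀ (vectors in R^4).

Form the matrix with u₁, u₂, u₃, u₄ as columns and reduce.
Exactly 4 pivots survive; hence the rank is 4.

4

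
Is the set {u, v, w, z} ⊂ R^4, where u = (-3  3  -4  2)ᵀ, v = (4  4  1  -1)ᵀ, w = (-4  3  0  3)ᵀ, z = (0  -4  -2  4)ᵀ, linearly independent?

The matrix [u|v|w|z] has determinant -610.
A nonzero determinant means the columns are linearly independent.

linearly independent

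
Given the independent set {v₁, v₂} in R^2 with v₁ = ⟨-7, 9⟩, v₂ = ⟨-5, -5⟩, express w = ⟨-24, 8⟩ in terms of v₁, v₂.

Write w = c₁v₁ + c₂v₂ and equate components.
Back-substitution yields (c₁, c₂) = (2, 2).

w = 2v₁ + 2v₂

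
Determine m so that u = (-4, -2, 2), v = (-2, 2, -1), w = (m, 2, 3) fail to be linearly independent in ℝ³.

m = -26

Place the vectors as rows of a 3×3 matrix; dependence ⇔ determinant zero.
The determinant works out to -2*m - 52.
This vanishes exactly when m = -26.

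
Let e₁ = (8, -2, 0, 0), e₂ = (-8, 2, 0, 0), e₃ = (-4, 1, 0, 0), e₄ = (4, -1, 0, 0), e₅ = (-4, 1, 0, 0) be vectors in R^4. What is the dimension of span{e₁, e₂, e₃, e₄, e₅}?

1

Apply Gaussian elimination to the matrix whose rows are e₁, e₂, e₃, e₄, e₅.
Exactly 1 pivot survives; hence the rank is 1.
(With 5 elements in a 4-dimensional space the rank is at most 4.)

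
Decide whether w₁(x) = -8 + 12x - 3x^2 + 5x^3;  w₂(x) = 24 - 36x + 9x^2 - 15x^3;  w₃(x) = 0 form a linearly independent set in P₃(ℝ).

linearly dependent

Write each element as a coordinate vector in ℝ⁴ using {1, x, …, x^3}.
One of the vectors is the zero vector, so the set is linearly dependent.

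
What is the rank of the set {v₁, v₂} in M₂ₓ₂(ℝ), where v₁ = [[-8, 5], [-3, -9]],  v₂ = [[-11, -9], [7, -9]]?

Use coordinates relative to {E₁₁, E₁₂, E₂₁, E₂₂}.
Put the 4×2 matrix [v₁|v₂] into echelon form.
There are 2 pivot columns, so rank = 2.

rank 2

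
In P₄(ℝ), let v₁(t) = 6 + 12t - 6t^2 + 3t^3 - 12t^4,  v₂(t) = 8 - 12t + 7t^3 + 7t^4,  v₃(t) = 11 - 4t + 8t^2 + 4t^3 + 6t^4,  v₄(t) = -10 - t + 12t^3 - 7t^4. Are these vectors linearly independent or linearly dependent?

Take coordinates with respect to the standard basis {1, t, …, t^4}.
Row-reduce the matrix whose columns are v₁, v₂, v₃, v₄.
The reduction yields 4 nonzero rows, so the rank is 4.
Since rank = 4 (the number of vectors), the set is linearly independent.

linearly independent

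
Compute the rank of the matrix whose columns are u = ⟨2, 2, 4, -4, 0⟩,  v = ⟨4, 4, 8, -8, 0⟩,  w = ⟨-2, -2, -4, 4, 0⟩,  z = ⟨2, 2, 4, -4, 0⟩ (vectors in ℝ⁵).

rank 1

Row-reduce the 4×5 matrix with these as rows.
There is 1 pivot column, so rank = 1.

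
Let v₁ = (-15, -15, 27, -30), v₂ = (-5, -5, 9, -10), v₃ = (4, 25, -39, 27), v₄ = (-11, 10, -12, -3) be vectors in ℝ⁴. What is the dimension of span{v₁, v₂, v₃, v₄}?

Form the matrix with v₁, v₂, v₃, v₄ as columns and reduce.
There are 2 pivot columns, so rank = 2.

dim = 2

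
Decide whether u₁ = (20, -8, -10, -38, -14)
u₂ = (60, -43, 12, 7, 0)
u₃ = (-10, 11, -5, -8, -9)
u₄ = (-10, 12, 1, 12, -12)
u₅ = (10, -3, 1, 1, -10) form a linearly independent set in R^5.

linearly dependent

Form the 5×5 matrix with these as columns; its determinant is 0.
A zero determinant means the columns are linearly dependent.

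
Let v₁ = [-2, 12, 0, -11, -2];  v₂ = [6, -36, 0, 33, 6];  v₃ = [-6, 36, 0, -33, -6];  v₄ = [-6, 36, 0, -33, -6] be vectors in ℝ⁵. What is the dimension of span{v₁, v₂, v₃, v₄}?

dim = 1

Form the matrix with v₁, v₂, v₃, v₄ as columns and reduce.
Exactly 1 pivot survives; hence the rank is 1.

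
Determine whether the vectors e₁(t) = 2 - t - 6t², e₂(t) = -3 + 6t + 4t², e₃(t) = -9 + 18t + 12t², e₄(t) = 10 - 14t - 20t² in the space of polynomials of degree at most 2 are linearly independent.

linearly dependent

Take coordinates with respect to the standard basis {1, t, t²}.
There are 4 vectors in a 3-dimensional space, so they cannot be linearly independent.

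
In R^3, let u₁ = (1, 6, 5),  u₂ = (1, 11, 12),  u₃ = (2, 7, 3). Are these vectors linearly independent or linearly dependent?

Row-reduce the matrix whose columns are u₁, u₂, u₃.
The reduction yields 2 nonzero rows, so the rank is 2.
Since rank 2 < 3, the set is linearly dependent.
Indeed 3u₁ - u₂ - u₃ = 0.

linearly dependent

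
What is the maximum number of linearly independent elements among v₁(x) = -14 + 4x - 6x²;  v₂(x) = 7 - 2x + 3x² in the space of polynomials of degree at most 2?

Represent each element by its coordinate vector in ℝ³.
Row-reduce the 2×3 matrix with these as rows.
The echelon form has 1 nonzero row, so the rank is 1.

1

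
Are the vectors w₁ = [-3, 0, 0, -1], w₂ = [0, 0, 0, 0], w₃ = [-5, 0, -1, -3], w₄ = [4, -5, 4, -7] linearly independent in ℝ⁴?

linearly dependent

One of the vectors is the zero vector, so the set is linearly dependent.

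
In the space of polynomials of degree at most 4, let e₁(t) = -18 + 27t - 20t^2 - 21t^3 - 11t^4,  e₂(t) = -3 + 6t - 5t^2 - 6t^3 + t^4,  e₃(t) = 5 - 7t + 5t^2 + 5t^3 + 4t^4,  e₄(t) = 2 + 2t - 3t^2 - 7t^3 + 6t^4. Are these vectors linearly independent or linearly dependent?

linearly dependent

Take coordinates with respect to the standard basis {1, t, …, t^4}.
Row-reduce the matrix whose columns are e₁, e₂, e₃, e₄.
The reduction yields 3 nonzero rows, so the rank is 3.
Since rank 3 < 4, the set is linearly dependent.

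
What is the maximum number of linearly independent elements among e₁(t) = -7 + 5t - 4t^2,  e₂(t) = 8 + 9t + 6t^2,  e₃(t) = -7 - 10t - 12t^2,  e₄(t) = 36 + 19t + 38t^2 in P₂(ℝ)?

Pass to coordinate vectors with respect to the basis {1, t, t^2}.
Form the matrix with e₁, e₂, e₃, e₄ as columns and reduce.
The echelon form has 3 nonzero rows, so the rank is 3.
(With 4 elements in a 3-dimensional space the rank is at most 3.)

3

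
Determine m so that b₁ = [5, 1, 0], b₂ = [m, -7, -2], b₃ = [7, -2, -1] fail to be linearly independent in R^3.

Place the vectors as rows of a 3×3 matrix; dependence ⇔ determinant zero.
The determinant works out to m + 1.
Setting this to zero gives m = -1.

m = -1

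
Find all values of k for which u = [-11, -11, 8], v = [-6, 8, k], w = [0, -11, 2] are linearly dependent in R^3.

The set is linearly dependent precisely when det[u; v; w] = 0.
Expanding, det = 220 - 121*k.
Solving 220 - 121*k = 0 yields k = 20/11.

k = 20/11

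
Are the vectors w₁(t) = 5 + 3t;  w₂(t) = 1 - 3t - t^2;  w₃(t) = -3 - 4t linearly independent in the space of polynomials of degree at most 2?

Take coordinates with respect to the standard basis {1, t, t^2}.
Row-reduce the matrix whose columns are w₁, w₂, w₃.
The reduction yields 3 nonzero rows, so the rank is 3.
Since rank = 3 (the number of vectors), the set is linearly independent.

linearly independent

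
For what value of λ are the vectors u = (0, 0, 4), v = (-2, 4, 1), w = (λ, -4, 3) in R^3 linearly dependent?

λ = 2

Dependence holds iff the 3×3 matrix [u v w] is singular.
Cofactor expansion gives det = 32 - 16*λ.
Setting this to zero gives λ = 2.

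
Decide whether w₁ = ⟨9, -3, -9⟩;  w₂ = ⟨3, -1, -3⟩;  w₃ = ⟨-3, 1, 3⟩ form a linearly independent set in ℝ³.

linearly dependent

One vector is a scalar multiple of another, so the set is dependent.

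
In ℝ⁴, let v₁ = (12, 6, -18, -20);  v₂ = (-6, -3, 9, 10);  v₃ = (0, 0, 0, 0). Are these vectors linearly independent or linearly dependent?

linearly dependent

One of the vectors is the zero vector, so the set is linearly dependent.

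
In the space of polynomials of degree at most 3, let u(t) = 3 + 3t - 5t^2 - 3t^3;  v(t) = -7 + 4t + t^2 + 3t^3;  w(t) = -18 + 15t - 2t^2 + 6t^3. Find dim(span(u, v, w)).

Use coordinates relative to {1, t, …, t^3}.
Apply Gaussian elimination to the matrix whose rows are u, v, w.
There are 2 pivot columns, so rank = 2.

2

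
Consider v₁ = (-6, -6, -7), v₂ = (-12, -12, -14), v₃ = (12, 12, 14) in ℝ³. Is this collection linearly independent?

linearly dependent

The matrix [v₁|v₂|v₃] has determinant 0.
A zero determinant means the columns are linearly dependent.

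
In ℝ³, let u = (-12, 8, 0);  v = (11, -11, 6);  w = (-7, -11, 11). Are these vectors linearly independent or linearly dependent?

linearly independent

Row-reduce the matrix whose columns are u, v, w.
The reduction yields 3 nonzero rows, so the rank is 3.
Since rank = 3 (the number of vectors), the set is linearly independent.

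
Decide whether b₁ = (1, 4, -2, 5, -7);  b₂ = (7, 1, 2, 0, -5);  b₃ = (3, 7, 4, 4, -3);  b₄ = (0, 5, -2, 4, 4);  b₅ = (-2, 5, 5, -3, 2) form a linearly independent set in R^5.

Form the 5×5 matrix with these as columns; its determinant is -9810.
A nonzero determinant means the columns are linearly independent.

linearly independent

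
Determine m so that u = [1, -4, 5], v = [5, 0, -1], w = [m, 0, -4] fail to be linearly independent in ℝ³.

m = 20

The set is linearly dependent precisely when det[u; v; w] = 0.
Cofactor expansion gives det = 4*m - 80.
This vanishes exactly when m = 20.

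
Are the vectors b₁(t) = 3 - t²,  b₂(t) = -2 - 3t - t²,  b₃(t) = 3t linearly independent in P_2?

Take coordinates with respect to the standard basis {1, t, t²}.
Form the 3×3 matrix with these as columns; its determinant is 15.
A nonzero determinant means the columns are linearly independent.

linearly independent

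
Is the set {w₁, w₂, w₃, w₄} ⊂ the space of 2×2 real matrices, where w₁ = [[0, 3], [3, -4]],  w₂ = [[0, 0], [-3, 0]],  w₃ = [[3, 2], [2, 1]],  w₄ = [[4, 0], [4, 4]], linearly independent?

linearly independent

Take coordinates with respect to the standard basis {E₁₁, E₁₂, E₂₁, E₂₂}.
The matrix [w₁|w₂|w₃|w₄] has determinant 24.
A nonzero determinant means the columns are linearly independent.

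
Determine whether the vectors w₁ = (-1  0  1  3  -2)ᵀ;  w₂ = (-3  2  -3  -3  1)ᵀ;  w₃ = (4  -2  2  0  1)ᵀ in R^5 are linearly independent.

Row-reduce the matrix whose columns are w₁, w₂, w₃.
The reduction yields 2 nonzero rows, so the rank is 2.
Since rank 2 < 3, the set is linearly dependent.

linearly dependent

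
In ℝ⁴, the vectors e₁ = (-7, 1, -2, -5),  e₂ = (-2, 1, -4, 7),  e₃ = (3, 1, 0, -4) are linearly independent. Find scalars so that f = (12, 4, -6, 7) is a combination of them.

Solve the system with e₁, e₂, e₃ as columns and f as the right-hand side.
Row-reducing the augmented matrix gives the unique coefficients (a₁, a₂, a₃) = (-1, 2, 3).

f = -e₁ + 2e₂ + 3e₃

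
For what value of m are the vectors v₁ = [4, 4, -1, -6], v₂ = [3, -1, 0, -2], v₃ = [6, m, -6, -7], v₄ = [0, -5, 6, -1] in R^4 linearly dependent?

Place the vectors as rows of a 4×4 matrix; dependence ⇔ determinant zero.
Expanding, det = 63*m - 513.
Setting this to zero gives m = 57/7.

m = 57/7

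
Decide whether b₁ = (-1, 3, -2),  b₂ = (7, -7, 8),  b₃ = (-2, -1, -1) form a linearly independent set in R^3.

Form the 3×3 matrix with these as columns; its determinant is 0.
A zero determinant means the columns are linearly dependent.
Indeed 3b₁ + b₂ + 2b₃ = 0.

linearly dependent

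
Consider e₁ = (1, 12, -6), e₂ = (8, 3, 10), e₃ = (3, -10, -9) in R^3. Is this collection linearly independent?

linearly independent

Place the vectors as rows of a 3×3 matrix and reduce to echelon form.
The reduction yields 3 nonzero rows, so the rank is 3.
Since rank = 3 (the number of vectors), the set is linearly independent.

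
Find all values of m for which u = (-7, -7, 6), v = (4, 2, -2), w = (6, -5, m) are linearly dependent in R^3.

m = 19/7

Place the vectors as rows of a 3×3 matrix; dependence ⇔ determinant zero.
The determinant works out to 14*m - 38.
Setting this to zero gives m = 19/7.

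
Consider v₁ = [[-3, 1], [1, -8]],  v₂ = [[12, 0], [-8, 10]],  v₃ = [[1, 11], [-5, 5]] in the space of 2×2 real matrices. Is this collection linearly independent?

linearly independent

Write each element as a coordinate vector in ℝ⁴ using {E₁₁, E₁₂, E₂₁, E₂₂}.
Row-reduce the matrix whose columns are v₁, v₂, v₃.
The reduction yields 3 nonzero rows, so the rank is 3.
Since rank = 3 (the number of vectors), the set is linearly independent.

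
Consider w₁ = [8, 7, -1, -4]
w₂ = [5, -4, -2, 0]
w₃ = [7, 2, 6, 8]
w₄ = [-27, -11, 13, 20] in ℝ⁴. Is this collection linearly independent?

Form the 4×4 matrix with these as columns; its determinant is 0.
A zero determinant means the columns are linearly dependent.

linearly dependent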